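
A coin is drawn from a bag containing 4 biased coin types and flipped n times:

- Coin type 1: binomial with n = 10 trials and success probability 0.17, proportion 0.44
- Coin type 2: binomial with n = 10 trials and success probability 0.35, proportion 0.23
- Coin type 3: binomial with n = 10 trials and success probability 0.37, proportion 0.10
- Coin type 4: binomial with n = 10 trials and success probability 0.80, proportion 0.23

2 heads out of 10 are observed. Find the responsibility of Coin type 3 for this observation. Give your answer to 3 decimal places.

0.083

By Bayes' theorem, P(k | x) = π_k f_k(x) / Σ_j π_j f_j(x).
Component likelihoods at x = 2 heads out of 10:
  p_1 = C(10,2)·0.17^2·0.83^8 = 45·0.0289·0.225229 = 0.292911
  p_2 = C(10,2)·0.35^2·0.65^8 = 45·0.1225·0.0318645 = 0.175653
  p_3 = C(10,2)·0.37^2·0.63^8 = 45·0.1369·0.0248156 = 0.152876
  p_4 = C(10,2)·0.80^2·0.20^8 = 45·0.64·2.56e-06 = 7.3728e-05
Unnormalised posteriors:
  π_1·p_1 = 0.44 × 0.292911 = 0.128881
  π_2·p_2 = 0.23 × 0.175653 = 0.0404002
  π_3·p_3 = 0.10 × 0.152876 = 0.0152876
  π_4·p_4 = 0.23 × 7.3728e-05 = 1.69574e-05
Normaliser: 0.128881 + 0.0404002 + 0.0152876 + 1.69574e-05 = 0.184585
P(Coin type 3 | data) ≈ 0.083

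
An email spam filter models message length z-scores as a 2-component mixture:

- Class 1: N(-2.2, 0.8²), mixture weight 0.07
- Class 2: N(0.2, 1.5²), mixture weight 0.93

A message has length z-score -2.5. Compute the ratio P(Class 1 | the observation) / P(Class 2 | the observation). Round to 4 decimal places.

0.6647

Posterior odds = (π_i f_i(x)) / (π_j f_j(x)); the normalising sum cancels.
Component likelihoods at x = -2.5:
  L_1 = (1/(0.8·√(2π)))·exp(−(-2.5−-2.2)²/(2·0.8²)) = 0.498678·exp(-0.07031) = 0.464819
  L_2 = (1/(1.5·√(2π)))·exp(−(-2.5−0.2)²/(2·1.5²)) = 0.265962·exp(-1.62000) = 0.0526334
Posterior odds = (π_1·L_1) / (π_2·L_2) = (0.07·0.464819) / (0.93·0.0526334) = 0.0325373 / 0.0489491 ≈ 0.6647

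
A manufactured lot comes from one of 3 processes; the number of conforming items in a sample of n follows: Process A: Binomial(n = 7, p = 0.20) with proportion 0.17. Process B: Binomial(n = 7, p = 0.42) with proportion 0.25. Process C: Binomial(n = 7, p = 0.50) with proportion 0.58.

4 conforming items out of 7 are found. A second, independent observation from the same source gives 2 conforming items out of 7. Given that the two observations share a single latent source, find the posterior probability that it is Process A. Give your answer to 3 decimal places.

P(component k | x) = P(Z=k)·f_k(x) / marginal(x), where marginal(x) = Σ_j P(Z=j)·f_j(x).
Since both observations come from the same component, the likelihood for component k is f_k(x₁)·f_k(x₂).
  L_A = [C(7,4)·0.20^4·0.80^3 = 35·0.0016·0.512 = 0.028672] × [0.275251] = 0.007892
  L_B = [C(7,4)·0.42^4·0.58^3 = 35·0.031117·0.195112 = 0.212495] × [0.243141] = 0.0516663
  L_C = [C(7,4)·0.50^4·0.50^3 = 35·0.0625·0.125 = 0.273438] × [0.164062] = 0.0448608
Unnormalised posteriors:
  P(Z=A)·L_A = 0.17 × 0.007892 = 0.00134164
  P(Z=B)·L_B = 0.25 × 0.0516663 = 0.0129166
  P(Z=C)·L_C = 0.58 × 0.0448608 = 0.0260193
Marginal: 0.00134164 + 0.0129166 + 0.0260193 = 0.0402775
P(Process A | data) = 0.00134164 / 0.0402775 ≈ 0.033

0.033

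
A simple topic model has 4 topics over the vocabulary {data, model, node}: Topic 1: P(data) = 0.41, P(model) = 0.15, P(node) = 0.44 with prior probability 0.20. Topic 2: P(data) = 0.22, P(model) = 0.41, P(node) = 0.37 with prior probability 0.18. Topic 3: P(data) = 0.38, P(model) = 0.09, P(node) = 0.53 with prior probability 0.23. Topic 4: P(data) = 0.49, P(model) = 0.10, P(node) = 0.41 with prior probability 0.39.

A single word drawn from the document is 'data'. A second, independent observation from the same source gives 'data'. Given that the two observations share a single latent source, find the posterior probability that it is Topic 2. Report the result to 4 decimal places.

0.0515

P(component k | x) = π_k·f_k(x) / marginal(x), where marginal(x) = Σ_j π_j·f_j(x).
Since both observations come from the same component, the likelihood for component k is f_k(x₁)·f_k(x₂).
  L_1 = [P(data | comp) = 0.41] × [0.41] = 0.1681
  L_2 = [P(data | comp) = 0.22] × [0.22] = 0.0484
  L_3 = [P(data | comp) = 0.38] × [0.38] = 0.1444
  L_4 = [P(data | comp) = 0.49] × [0.49] = 0.2401
Multiply by the mixture weights:
  π_1·L_1 = 0.20 × 0.1681 = 0.03362
  π_2·L_2 = 0.18 × 0.0484 = 0.008712
  π_3·L_3 = 0.23 × 0.1444 = 0.033212
  π_4·L_4 = 0.39 × 0.2401 = 0.093639
Normaliser: 0.03362 + 0.008712 + 0.033212 + 0.093639 = 0.169183
P(Topic 2 | x₁, x₂) = 0.008712 / 0.169183 ≈ 0.0515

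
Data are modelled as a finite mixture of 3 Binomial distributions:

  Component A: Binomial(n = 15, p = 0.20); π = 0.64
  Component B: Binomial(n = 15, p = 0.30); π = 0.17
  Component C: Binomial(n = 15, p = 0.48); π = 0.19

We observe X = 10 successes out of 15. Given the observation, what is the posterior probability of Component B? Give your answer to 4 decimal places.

P(component k | x) = P(Z=k)·f_k(x) / marginal(x), where marginal(x) = Σ_j P(Z=j)·f_j(x).
Binomial probabilities:
  f_A = C(15,10)·0.20^10·0.80^5 = 3003·1.024e-07·0.32768 = 0.000100764
  f_B = C(15,10)·0.30^10·0.70^5 = 3003·5.9049e-06·0.16807 = 0.00298029
  f_C = C(15,10)·0.48^10·0.52^5 = 3003·0.000649251·0.0380204 = 0.0741284
Weight by the priors:
  P(Z=A)·f_A = 0.64 × 0.000100764 = 6.44889e-05
  P(Z=B)·f_B = 0.17 × 0.00298029 = 0.000506649
  P(Z=C)·f_C = 0.19 × 0.0741284 = 0.0140844
Marginal: 6.44889e-05 + 0.000506649 + 0.0140844 = 0.0146555
P(Component B | the observation) = 0.000506649 / 0.0146555 ≈ 0.0346

0.0346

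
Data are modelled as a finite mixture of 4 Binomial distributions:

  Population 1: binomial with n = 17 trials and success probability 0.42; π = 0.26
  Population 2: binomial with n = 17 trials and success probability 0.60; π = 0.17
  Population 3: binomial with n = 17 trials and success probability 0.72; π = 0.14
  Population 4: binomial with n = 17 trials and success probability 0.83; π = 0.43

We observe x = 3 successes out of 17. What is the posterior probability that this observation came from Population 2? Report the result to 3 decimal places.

Apply Bayes' rule: the posterior for each component is proportional to its prior times its likelihood at x.
Component likelihoods at x = 3 successes out of 17:
  L_1 = C(17,3)·0.42^3·0.58^14 = 680·0.074088·0.000487519 = 0.0245611
  L_2 = C(17,3)·0.60^3·0.40^14 = 680·0.216·2.68435e-06 = 0.000394278
  L_3 = C(17,3)·0.72^3·0.28^14 = 680·0.373248·1.82059e-08 = 4.62082e-06
  L_4 = C(17,3)·0.83^3·0.17^14 = 680·0.571787·1.68378e-11 = 6.54679e-09
Unnormalised posteriors:
  P(Z=1)·L_1 = 0.26 × 0.0245611 = 0.0063859
  P(Z=2)·L_2 = 0.17 × 0.000394278 = 6.70273e-05
  P(Z=3)·L_3 = 0.14 × 4.62082e-06 = 6.46914e-07
  P(Z=4)·L_4 = 0.43 × 6.54679e-09 = 2.81512e-09
Evidence: 0.0063859 + 6.70273e-05 + 6.46914e-07 + 2.81512e-09 = 0.00645358
P(Population 2 | 3 successes out of 17) = 6.70273e-05 / 0.00645358 ≈ 0.010

0.010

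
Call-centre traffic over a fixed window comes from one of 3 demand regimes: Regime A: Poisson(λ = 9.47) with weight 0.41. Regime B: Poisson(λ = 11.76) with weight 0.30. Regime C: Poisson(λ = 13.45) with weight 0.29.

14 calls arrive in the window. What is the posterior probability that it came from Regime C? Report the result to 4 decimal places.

Posterior ∝ prior × likelihood, so P(k | x) ∝ π_k f_k(x); normalise over all components.
Poisson probabilities:
  L_A = 0.0412784
  L_B = 0.0866944
  L_C = 0.10482
Weight by the priors:
  π_A·L_A = 0.41 × 0.0412784 = 0.0169241
  π_B·L_B = 0.30 × 0.0866944 = 0.0260083
  π_C·L_C = 0.29 × 0.10482 = 0.0303977
Sum: 0.0169241 + 0.0260083 + 0.0303977 = 0.0733302
Responsibility of Regime C: 0.0303977 / 0.0733302 ≈ 0.4145

0.4145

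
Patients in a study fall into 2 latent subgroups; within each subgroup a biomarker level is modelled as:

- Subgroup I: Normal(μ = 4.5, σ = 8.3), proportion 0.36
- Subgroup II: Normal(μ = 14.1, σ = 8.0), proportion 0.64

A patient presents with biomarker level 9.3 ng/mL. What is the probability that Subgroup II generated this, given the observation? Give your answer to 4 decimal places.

Posterior ∝ prior × likelihood, so P(k | x) ∝ P(Z=k) f_k(x); normalise over all components.
Normal densities:
  p_I = 0.0406638
  p_II = 0.0416531
Unnormalised posteriors:
  P(Z=I)·p_I = 0.36 × 0.0406638 = 0.014639
  P(Z=II)·p_II = 0.64 × 0.0416531 = 0.026658
Evidence: 0.014639 + 0.026658 = 0.0412969
So the posterior for Subgroup II is 0.026658 / 0.0412969 ≈ 0.6455.

0.6455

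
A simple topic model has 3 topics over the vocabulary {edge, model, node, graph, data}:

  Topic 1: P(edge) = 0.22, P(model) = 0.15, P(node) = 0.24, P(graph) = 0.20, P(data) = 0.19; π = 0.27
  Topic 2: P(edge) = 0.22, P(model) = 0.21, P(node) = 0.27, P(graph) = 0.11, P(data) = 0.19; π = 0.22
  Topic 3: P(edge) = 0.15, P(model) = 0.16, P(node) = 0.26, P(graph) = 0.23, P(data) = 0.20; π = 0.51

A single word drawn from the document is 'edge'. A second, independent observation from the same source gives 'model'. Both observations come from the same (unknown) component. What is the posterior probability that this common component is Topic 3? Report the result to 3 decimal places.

0.391

The responsibility of component k is w_k f_k(x) divided by Σ_j w_j f_j(x).
Since both observations come from the same component, the likelihood for component k is f_k(x₁)·f_k(x₂).
  f_1 = [P(edge | comp) = 0.22] × [0.15] = 0.033
  f_2 = [P(edge | comp) = 0.22] × [0.21] = 0.0462
  f_3 = [P(edge | comp) = 0.15] × [0.16] = 0.024
Weight by the priors:
  w_1·f_1 = 0.27 × 0.033 = 0.00891
  w_2·f_2 = 0.22 × 0.0462 = 0.010164
  w_3·f_3 = 0.51 × 0.024 = 0.01224
Marginal: 0.00891 + 0.010164 + 0.01224 = 0.031314
P(Topic 3 | data) = 0.01224 / 0.031314 ≈ 0.391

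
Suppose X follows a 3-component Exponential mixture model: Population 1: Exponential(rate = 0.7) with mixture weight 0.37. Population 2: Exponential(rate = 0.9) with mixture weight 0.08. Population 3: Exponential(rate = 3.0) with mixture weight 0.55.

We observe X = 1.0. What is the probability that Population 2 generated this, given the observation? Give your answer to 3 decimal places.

0.122

By Bayes' theorem, P(k | x) = P(Z=k) f_k(x) / Σ_j P(Z=j) f_j(x).
Exponential densities:
  L_1 = 0.34761
  L_2 = 0.365913
  L_3 = 0.149361
Prior × likelihood for each component:
  P(Z=1)·L_1 = 0.37 × 0.34761 = 0.128616
  P(Z=2)·L_2 = 0.08 × 0.365913 = 0.029273
  P(Z=3)·L_3 = 0.55 × 0.149361 = 0.0821487
Normaliser: 0.128616 + 0.029273 + 0.0821487 = 0.240037
So the posterior for Population 2 is 0.029273 / 0.240037 ≈ 0.122.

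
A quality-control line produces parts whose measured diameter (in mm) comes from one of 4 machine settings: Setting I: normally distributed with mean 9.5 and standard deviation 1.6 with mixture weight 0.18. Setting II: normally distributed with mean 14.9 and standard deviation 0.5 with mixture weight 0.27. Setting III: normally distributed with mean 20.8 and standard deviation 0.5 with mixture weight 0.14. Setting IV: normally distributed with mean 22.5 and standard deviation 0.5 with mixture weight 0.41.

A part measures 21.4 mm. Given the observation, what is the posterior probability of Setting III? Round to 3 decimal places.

Posterior ∝ prior × likelihood, so P(k | x) ∝ w_k f_k(x); normalise over all components.
Normal densities:
  p_I = (1/(1.6·√(2π)))·exp(−(21.4−9.5)²/(2·1.6²)) = 0.249339·exp(-27.65820) = 2.42653e-13
  p_II = (1/(0.5·√(2π)))·exp(−(21.4−14.9)²/(2·0.5²)) = 0.797885·exp(-84.50000) = 1.59977e-37
  p_III = (1/(0.5·√(2π)))·exp(−(21.4−20.8)²/(2·0.5²)) = 0.797885·exp(-0.72000) = 0.388372
  p_IV = (1/(0.5·√(2π)))·exp(−(21.4−22.5)²/(2·0.5²)) = 0.797885·exp(-2.42000) = 0.0709492
Multiply by the mixture weights:
  w_I·p_I = 0.18 × 2.42653e-13 = 4.36775e-14
  w_II·p_II = 0.27 × 1.59977e-37 = 4.31937e-38
  w_III·p_III = 0.14 × 0.388372 = 0.0543721
  w_IV·p_IV = 0.41 × 0.0709492 = 0.0290892
Evidence: 4.36775e-14 + 4.31937e-38 + 0.0543721 + 0.0290892 = 0.0834613
So the posterior for Setting III is 0.0543721 / 0.0834613 ≈ 0.651.

0.651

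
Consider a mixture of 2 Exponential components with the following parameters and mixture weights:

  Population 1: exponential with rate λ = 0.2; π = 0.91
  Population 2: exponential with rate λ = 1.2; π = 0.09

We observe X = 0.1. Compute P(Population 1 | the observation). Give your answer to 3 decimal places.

The responsibility of component k is π_k f_k(x) divided by Σ_j π_j f_j(x).
Component likelihoods at x = 0.1:
  f_1 = 0.2·e^(−0.2·0.1) = 0.2·e^(−0.0200) = 0.19604
  f_2 = 1.2·e^(−1.2·0.1) = 1.2·e^(−0.1200) = 1.0643
Multiply by the mixture weights:
  π_1·f_1 = 0.91 × 0.19604 = 0.178396
  π_2·f_2 = 0.09 × 1.0643 = 0.0957874
Marginal: 0.178396 + 0.0957874 = 0.274184
P(Population 1 | 0.1) = 0.178396 / 0.274184 ≈ 0.651

0.651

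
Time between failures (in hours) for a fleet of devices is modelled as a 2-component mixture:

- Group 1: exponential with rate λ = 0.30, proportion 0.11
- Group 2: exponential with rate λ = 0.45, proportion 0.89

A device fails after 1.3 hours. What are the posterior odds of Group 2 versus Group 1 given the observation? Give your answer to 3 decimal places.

Posterior odds = (π_i f_i(x)) / (π_j f_j(x)); the normalising sum cancels.
Component likelihoods at x = 1.3 hours:
  p_1 = 0.30·e^(−0.30·1.3) = 0.30·e^(−0.3900) = 0.203117
  p_2 = 0.45·e^(−0.45·1.3) = 0.45·e^(−0.5850) = 0.250698
Odds = (0.89/0.11) × (0.250698/0.203117) = 8.09091 × 1.23425 ≈ 9.986

9.986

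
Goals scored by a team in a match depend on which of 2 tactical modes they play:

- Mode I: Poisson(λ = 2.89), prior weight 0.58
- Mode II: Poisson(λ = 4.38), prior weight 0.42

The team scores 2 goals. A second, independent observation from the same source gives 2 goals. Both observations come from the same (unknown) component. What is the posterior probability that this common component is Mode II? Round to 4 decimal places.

0.1625

By Bayes' theorem, P(k | x) = P(Z=k) f_k(x) / Σ_j P(Z=j) f_j(x).
Since both observations come from the same component, the likelihood for component k is f_k(x₁)·f_k(x₂).
  L_I = [e^(−2.89)·2.89^2/2! = 0.232089] × [0.232089] = 0.0538653
  L_II = [e^(−4.38)·4.38^2/2! = 0.120146] × [0.120146] = 0.014435
Weight by the priors:
  P(Z=I)·L_I = 0.58 × 0.0538653 = 0.0312419
  P(Z=II)·L_II = 0.42 × 0.014435 = 0.0060627
Sum: 0.0312419 + 0.0060627 = 0.0373046
P(Mode II | x₁, x₂) = 0.0060627 / 0.0373046 ≈ 0.1625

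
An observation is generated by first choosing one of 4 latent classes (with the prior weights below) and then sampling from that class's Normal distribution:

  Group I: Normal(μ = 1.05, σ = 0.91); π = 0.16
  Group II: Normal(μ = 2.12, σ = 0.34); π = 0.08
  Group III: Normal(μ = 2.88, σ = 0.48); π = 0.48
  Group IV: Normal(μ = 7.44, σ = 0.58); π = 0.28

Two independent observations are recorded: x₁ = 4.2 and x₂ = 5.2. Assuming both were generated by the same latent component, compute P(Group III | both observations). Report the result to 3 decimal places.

By Bayes' theorem, P(k | x) = π_k f_k(x) / Σ_j π_j f_j(x).
Since both observations come from the same component, the likelihood for component k is f_k(x₁)·f_k(x₂).
  L_I = [0.00109637] × [1.33575e-05] = 1.46447e-08
  L_II = [8.76121e-09] × [1.77759e-18] = 1.55739e-26
  L_III = [0.0189449] × [7.02859e-06] = 1.33156e-07
  L_IV = [1.15146e-07] × [0.000396831] = 4.56935e-11
Weight by the priors:
  π_I·L_I = 0.16 × 1.46447e-08 = 2.34316e-09
  π_II·L_II = 0.08 × 1.55739e-26 = 1.24591e-27
  π_III·L_III = 0.48 × 1.33156e-07 = 6.39149e-08
  π_IV·L_IV = 0.28 × 4.56935e-11 = 1.27942e-11
Normaliser: 2.34316e-09 + 1.24591e-27 + 6.39149e-08 + 1.27942e-11 = 6.62708e-08
P(Group III | data) ≈ 0.964

0.964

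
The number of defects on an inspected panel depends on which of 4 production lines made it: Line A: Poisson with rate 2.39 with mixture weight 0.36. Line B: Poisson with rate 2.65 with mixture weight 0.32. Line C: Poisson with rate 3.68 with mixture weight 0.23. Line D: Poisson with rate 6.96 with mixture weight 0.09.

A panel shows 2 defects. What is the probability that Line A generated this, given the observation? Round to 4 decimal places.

0.4383

Posterior ∝ prior × likelihood, so P(k | x) ∝ π_k f_k(x); normalise over all components.
Poisson probabilities:
  f_A = 0.261699
  f_B = 0.248074
  f_C = 0.17079
  f_D = 0.0229879
Weight by the priors:
  π_A·f_A = 0.36 × 0.261699 = 0.0942116
  π_B·f_B = 0.32 × 0.248074 = 0.0793837
  π_C·f_C = 0.23 × 0.17079 = 0.0392817
  π_D·f_D = 0.09 × 0.0229879 = 0.00206891
Normaliser: 0.0942116 + 0.0793837 + 0.0392817 + 0.00206891 = 0.214946
So the posterior for Line A is 0.0942116 / 0.214946 ≈ 0.4383.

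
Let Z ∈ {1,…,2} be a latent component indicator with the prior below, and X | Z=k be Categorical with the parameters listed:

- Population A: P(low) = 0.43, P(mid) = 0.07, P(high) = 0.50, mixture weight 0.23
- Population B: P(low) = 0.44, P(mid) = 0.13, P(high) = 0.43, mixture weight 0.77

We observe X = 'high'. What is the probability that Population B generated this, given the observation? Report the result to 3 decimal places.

The responsibility of component k is π_k f_k(x) divided by Σ_j π_j f_j(x).
Component likelihoods at x = 'high':
  p_A = P(high | comp) = 0.50
  p_B = P(high | comp) = 0.43
Weight by the priors:
  π_A·p_A = 0.23 × 0.5 = 0.115
  π_B·p_B = 0.77 × 0.43 = 0.3311
Sum: 0.115 + 0.3311 = 0.4461
So the posterior for Population B is 0.3311 / 0.4461 ≈ 0.742.

0.742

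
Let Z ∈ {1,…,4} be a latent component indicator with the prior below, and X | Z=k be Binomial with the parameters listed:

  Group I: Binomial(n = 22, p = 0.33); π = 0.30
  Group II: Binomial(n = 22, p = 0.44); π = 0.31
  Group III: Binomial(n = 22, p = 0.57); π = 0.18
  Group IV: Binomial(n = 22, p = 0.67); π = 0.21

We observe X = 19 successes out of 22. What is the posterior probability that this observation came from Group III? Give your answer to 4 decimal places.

The responsibility of component k is π_k f_k(x) divided by Σ_j π_j f_j(x).
Binomial probabilities:
  p_I = C(22,19)·0.33^19·0.67^3 = 1540·7.10829e-10·0.300763 = 3.29238e-07
  p_II = C(22,19)·0.44^19·0.56^3 = 1540·1.68113e-07·0.175616 = 4.54659e-05
  p_III = C(22,19)·0.57^19·0.43^3 = 1540·2.29944e-05·0.079507 = 0.00281545
  p_IV = C(22,19)·0.67^19·0.33^3 = 1540·0.000495931·0.035937 = 0.0274463
Unnormalised posteriors:
  π_I·p_I = 0.30 × 3.29238e-07 = 9.87714e-08
  π_II·p_II = 0.31 × 4.54659e-05 = 1.40944e-05
  π_III·p_III = 0.18 × 0.00281545 = 0.000506782
  π_IV·p_IV = 0.21 × 0.0274463 = 0.00576372
Evidence: 9.87714e-08 + 1.40944e-05 + 0.000506782 + 0.00576372 = 0.0062847
P(Group III | x) = 0.000506782 / 0.0062847 ≈ 0.0806

0.0806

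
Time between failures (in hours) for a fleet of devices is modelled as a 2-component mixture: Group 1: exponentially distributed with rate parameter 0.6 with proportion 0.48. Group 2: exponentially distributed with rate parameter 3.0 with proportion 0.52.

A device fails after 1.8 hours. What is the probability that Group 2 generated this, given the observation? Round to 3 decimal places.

Posterior ∝ prior × likelihood, so P(k | x) ∝ w_k f_k(x); normalise over all components.
Component likelihoods at x = 1.8 hours:
  p_1 = 0.6·e^(−0.6·1.8) = 0.6·e^(−1.0800) = 0.203757
  p_2 = 3.0·e^(−3.0·1.8) = 3.0·e^(−5.4000) = 0.0135497
Multiply by the mixture weights:
  w_1·p_1 = 0.48 × 0.203757 = 0.0978035
  w_2·p_2 = 0.52 × 0.0135497 = 0.00704587
Evidence: 0.0978035 + 0.00704587 = 0.104849
Responsibility of Group 2: 0.00704587 / 0.104849 ≈ 0.067

0.067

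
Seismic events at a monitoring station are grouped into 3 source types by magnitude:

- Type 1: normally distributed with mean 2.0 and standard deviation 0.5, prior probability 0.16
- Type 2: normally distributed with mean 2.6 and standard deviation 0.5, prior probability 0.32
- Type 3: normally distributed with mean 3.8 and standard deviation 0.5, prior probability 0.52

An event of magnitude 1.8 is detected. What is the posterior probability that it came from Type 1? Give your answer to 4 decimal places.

0.6236

P(component k | x) = w_k·f_k(x) / marginal(x), where marginal(x) = Σ_j w_j·f_j(x).
Evaluate each component's likelihood at the observed value:
  f_1 = (1/(0.5·√(2π)))·exp(−(1.8−2.0)²/(2·0.5²)) = 0.797885·exp(-0.08000) = 0.73654
  f_2 = (1/(0.5·√(2π)))·exp(−(1.8−2.6)²/(2·0.5²)) = 0.797885·exp(-1.28000) = 0.221842
  f_3 = (1/(0.5·√(2π)))·exp(−(1.8−3.8)²/(2·0.5²)) = 0.797885·exp(-8.00000) = 0.00026766
Multiply by the mixture weights:
  w_1·f_1 = 0.16 × 0.73654 = 0.117846
  w_2·f_2 = 0.32 × 0.221842 = 0.0709893
  w_3·f_3 = 0.52 × 0.00026766 = 0.000139183
Denominator: 0.117846 + 0.0709893 + 0.000139183 = 0.188975
So the posterior for Type 1 is 0.117846 / 0.188975 ≈ 0.6236.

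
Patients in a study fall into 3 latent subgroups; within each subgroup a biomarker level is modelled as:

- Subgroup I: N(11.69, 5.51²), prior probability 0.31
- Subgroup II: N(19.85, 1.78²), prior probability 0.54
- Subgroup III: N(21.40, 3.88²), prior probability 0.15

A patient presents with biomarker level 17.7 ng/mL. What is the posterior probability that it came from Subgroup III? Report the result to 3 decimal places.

P(component k | x) = w_k·f_k(x) / marginal(x), where marginal(x) = Σ_j w_j·f_j(x).
Normal densities:
  L_I = 0.0399405
  L_II = 0.108065
  L_III = 0.0652546
Prior × likelihood for each component:
  w_I·L_I = 0.31 × 0.0399405 = 0.0123816
  w_II·L_II = 0.54 × 0.108065 = 0.0583552
  w_III·L_III = 0.15 × 0.0652546 = 0.0097882
Sum: 0.0123816 + 0.0583552 + 0.0097882 = 0.0805249
Responsibility of Subgroup III: 0.0097882 / 0.0805249 ≈ 0.122

0.122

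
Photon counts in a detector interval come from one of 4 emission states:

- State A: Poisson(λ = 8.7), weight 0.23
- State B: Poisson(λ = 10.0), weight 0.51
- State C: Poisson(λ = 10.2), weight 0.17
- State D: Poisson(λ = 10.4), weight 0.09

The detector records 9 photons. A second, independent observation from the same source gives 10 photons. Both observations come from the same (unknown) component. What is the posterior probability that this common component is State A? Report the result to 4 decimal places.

0.2239

Apply Bayes' rule: the posterior for each component is proportional to its prior times its likelihood at x.
Since both observations come from the same component, the likelihood for component k is f_k(x₁)·f_k(x₂).
  L_A = [0.131084] × [0.114043] = 0.0149491
  L_B = [0.12511] × [0.12511] = 0.0156525
  L_C = [0.122415] × [0.124863] = 0.0152852
  L_D = [0.119364] × [0.124139] = 0.0148177
Multiply by the mixture weights:
  P(Z=A)·L_A = 0.23 × 0.0149491 = 0.0034383
  P(Z=B)·L_B = 0.51 × 0.0156525 = 0.00798279
  P(Z=C)·L_C = 0.17 × 0.0152852 = 0.00259848
  P(Z=D)·L_D = 0.09 × 0.0148177 = 0.0013336
Evidence: 0.0034383 + 0.00798279 + 0.00259848 + 0.0013336 = 0.0153532
P(State A | x₁,x₂) ≈ 0.2239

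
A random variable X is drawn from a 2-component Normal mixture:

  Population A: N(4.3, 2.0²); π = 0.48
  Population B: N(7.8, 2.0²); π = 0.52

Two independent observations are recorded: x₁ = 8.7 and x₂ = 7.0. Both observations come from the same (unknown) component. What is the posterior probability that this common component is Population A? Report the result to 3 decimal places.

By Bayes' theorem, P(k | x) = w_k f_k(x) / Σ_j w_j f_j(x).
Since both observations come from the same component, the likelihood for component k is f_k(x₁)·f_k(x₂).
  L_A = [(1/(2.0·√(2π)))·exp(−(8.7−4.3)²/(2·2.0²)) = 0.199471·exp(-2.42000) = 0.0177373] × [0.0801917] = 0.00142238
  L_B = [(1/(2.0·√(2π)))·exp(−(8.7−7.8)²/(2·2.0²)) = 0.199471·exp(-0.10125) = 0.180263] × [0.184135] = 0.0331928
Weight by the priors:
  w_A·L_A = 0.48 × 0.00142238 = 0.000682744
  w_B·L_B = 0.52 × 0.0331928 = 0.0172603
Normaliser: 0.000682744 + 0.0172603 = 0.017943
So the posterior for Population A is 0.000682744 / 0.017943 ≈ 0.038.

0.038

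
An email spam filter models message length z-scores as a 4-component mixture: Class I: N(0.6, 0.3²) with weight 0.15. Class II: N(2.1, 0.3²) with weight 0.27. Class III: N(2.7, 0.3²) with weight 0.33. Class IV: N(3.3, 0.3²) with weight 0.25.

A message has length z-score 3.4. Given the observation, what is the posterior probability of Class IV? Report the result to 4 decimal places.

0.9159

P(component k | x) = π_k·f_k(x) / marginal(x), where marginal(x) = Σ_j π_j·f_j(x).
Component likelihoods at x = 3.4:
  L_I = 1.61381e-19
  L_II = 0.000111236
  L_III = 0.0874063
  L_IV = 1.25794
Weight by the priors:
  π_I·L_I = 0.15 × 1.61381e-19 = 2.42071e-20
  π_II·L_II = 0.27 × 0.000111236 = 3.00338e-05
  π_III·L_III = 0.33 × 0.0874063 = 0.0288441
  π_IV·L_IV = 0.25 × 1.25794 = 0.314486
Marginal: 2.42071e-20 + 3.00338e-05 + 0.0288441 + 0.314486 = 0.34336
P(Class IV | x) ≈ 0.9159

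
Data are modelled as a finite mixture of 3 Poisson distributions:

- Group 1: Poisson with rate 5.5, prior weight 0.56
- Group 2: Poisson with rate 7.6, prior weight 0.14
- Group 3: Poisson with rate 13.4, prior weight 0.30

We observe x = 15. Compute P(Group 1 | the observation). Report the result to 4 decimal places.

The responsibility of component k is π_k f_k(x) divided by Σ_j π_j f_j(x).
Poisson probabilities:
  p_1 = 0.000398402
  p_2 = 0.0062383
  p_3 = 0.0934386
Prior × likelihood for each component:
  π_1·p_1 = 0.56 × 0.000398402 = 0.000223105
  π_2·p_2 = 0.14 × 0.0062383 = 0.000873362
  π_3·p_3 = 0.30 × 0.0934386 = 0.0280316
Sum: 0.000223105 + 0.000873362 + 0.0280316 = 0.029128
P(Group 1 | x) ≈ 0.0077

0.0077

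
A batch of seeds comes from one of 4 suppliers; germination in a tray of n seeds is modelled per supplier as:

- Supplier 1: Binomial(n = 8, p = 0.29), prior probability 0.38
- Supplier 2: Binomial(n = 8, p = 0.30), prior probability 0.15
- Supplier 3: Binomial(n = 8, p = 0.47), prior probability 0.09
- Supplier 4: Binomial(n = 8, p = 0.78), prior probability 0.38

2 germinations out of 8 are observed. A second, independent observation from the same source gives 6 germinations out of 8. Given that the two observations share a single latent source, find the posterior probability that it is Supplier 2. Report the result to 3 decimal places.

The responsibility of component k is π_k f_k(x) divided by Σ_j π_j f_j(x).
Since both observations come from the same component, the likelihood for component k is f_k(x₁)·f_k(x₂).
  L_1 = [C(8,2)·0.29^2·0.71^6 = 28·0.0841·0.1281 = 0.301651] × [0.00839581] = 0.0025326
  L_2 = [C(8,2)·0.30^2·0.70^6 = 28·0.09·0.117649 = 0.296475] × [0.0100019] = 0.00296531
  L_3 = [C(8,2)·0.47^2·0.53^6 = 28·0.2209·0.0221644 = 0.137091] × [0.0847807] = 0.0116227
  L_4 = [C(8,2)·0.78^2·0.22^6 = 28·0.6084·0.00011338 = 0.00193145] × [0.30519] = 0.00058946
Multiply by the mixture weights:
  π_1·L_1 = 0.38 × 0.0025326 = 0.000962389
  π_2·L_2 = 0.15 × 0.00296531 = 0.000444797
  π_3·L_3 = 0.09 × 0.0116227 = 0.00104604
  π_4·L_4 = 0.38 × 0.00058946 = 0.000223995
Denominator: 0.000962389 + 0.000444797 + 0.00104604 + 0.000223995 = 0.00267722
So the posterior for Supplier 2 is 0.000444797 / 0.00267722 ≈ 0.166.

0.166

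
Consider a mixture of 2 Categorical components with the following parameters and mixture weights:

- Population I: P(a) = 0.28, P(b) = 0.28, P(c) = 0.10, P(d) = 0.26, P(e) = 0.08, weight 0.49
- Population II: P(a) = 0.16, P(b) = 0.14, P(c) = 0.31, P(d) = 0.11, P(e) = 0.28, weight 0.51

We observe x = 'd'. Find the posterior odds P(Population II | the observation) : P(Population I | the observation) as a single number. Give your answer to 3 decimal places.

0.440

Only the two components matter; the odds are (π_i f_i(x)) / (π_j f_j(x)).
Evaluate each component's likelihood at the observed value:
  f_I = P(d | comp) = 0.26
  f_II = P(d | comp) = 0.11
0.0561 / 0.1274 ≈ 0.440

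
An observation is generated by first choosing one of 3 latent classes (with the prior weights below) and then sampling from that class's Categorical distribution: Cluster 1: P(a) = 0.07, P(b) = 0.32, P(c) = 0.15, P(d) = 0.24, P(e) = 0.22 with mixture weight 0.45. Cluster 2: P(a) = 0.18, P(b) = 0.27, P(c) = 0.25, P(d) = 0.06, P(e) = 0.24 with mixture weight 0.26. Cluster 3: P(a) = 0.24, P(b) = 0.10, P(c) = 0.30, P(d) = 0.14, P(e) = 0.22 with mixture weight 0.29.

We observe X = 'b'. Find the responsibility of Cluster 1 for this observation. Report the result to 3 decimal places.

Posterior ∝ prior × likelihood, so P(k | x) ∝ P(Z=k) f_k(x); normalise over all components.
Evaluate each component's likelihood at the observed value:
  f_1 = 0.32
  f_2 = 0.27
  f_3 = 0.1
Unnormalised posteriors:
  P(Z=1)·f_1 = 0.45 × 0.32 = 0.144
  P(Z=2)·f_2 = 0.26 × 0.27 = 0.0702
  P(Z=3)·f_3 = 0.29 × 0.1 = 0.029
Marginal: 0.144 + 0.0702 + 0.029 = 0.2432
P(Cluster 1 | 'b') = 0.144 / 0.2432 ≈ 0.592

0.592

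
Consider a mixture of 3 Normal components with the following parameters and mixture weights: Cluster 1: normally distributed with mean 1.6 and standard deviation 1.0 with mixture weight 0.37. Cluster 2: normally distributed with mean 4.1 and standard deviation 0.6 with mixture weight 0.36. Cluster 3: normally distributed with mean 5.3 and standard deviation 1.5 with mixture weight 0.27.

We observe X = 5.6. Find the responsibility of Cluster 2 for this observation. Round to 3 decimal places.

0.130

Apply Bayes' rule: the posterior for each component is proportional to its prior times its likelihood at x.
Normal densities:
  f_1 = 0.00013383
  f_2 = 0.0292138
  f_3 = 0.260695
Multiply by the mixture weights:
  π_1·f_1 = 0.37 × 0.00013383 = 4.95172e-05
  π_2·f_2 = 0.36 × 0.0292138 = 0.010517
  π_3·f_3 = 0.27 × 0.260695 = 0.0703877
Evidence: 4.95172e-05 + 0.010517 + 0.0703877 = 0.0809542
P(Cluster 2 | data) ≈ 0.130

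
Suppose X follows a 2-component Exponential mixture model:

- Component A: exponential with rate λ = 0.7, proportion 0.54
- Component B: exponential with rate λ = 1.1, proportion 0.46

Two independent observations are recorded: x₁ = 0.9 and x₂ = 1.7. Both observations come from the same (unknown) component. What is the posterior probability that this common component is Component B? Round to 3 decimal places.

0.426

Posterior ∝ prior × likelihood, so P(k | x) ∝ w_k f_k(x); normalise over all components.
Since both observations come from the same component, the likelihood for component k is f_k(x₁)·f_k(x₂).
  L_A = [0.7·e^(−0.7·0.9) = 0.7·e^(−0.6300) = 0.372814] × [0.212955] = 0.0793926
  L_B = [1.1·e^(−1.1·0.9) = 1.1·e^(−0.9900) = 0.408734] × [0.169536] = 0.0692952
Unnormalised posteriors:
  w_A·L_A = 0.54 × 0.0793926 = 0.042872
  w_B·L_B = 0.46 × 0.0692952 = 0.0318758
Denominator: 0.042872 + 0.0318758 = 0.0747478
P(Component B | x₁, x₂) ≈ 0.426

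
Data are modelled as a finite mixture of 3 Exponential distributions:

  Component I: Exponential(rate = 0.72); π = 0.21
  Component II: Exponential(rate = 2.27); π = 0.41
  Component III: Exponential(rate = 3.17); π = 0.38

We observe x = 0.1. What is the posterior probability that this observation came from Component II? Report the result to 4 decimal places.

0.4215

P(component k | x) = P(Z=k)·f_k(x) / marginal(x), where marginal(x) = Σ_j P(Z=j)·f_j(x).
Evaluate each component's likelihood at the observed value:
  L_I = 0.72·e^(−0.72·0.1) = 0.72·e^(−0.0720) = 0.669982
  L_II = 2.27·e^(−2.27·0.1) = 2.27·e^(−0.2270) = 1.80901
  L_III = 3.17·e^(−3.17·0.1) = 3.17·e^(−0.3170) = 2.30881
Weight by the priors:
  P(Z=I)·L_I = 0.21 × 0.669982 = 0.140696
  P(Z=II)·L_II = 0.41 × 1.80901 = 0.741694
  P(Z=III)·L_III = 0.38 × 2.30881 = 0.877347
Normaliser: 0.140696 + 0.741694 + 0.877347 = 1.75974
P(Component II | 0.1) = 0.741694 / 1.75974 ≈ 0.4215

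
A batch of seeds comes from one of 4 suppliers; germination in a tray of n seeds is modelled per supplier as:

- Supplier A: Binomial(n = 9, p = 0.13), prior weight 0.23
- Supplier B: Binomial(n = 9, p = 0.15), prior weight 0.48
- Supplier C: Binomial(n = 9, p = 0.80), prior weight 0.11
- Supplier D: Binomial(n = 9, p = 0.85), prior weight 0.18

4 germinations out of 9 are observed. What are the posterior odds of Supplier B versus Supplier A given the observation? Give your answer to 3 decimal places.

The posterior odds equal the prior odds times the likelihood ratio: (π_i/π_j)·(f_i(x)/f_j(x)).
Evaluate each component's likelihood at the observed value:
  f_A = 0.0179366
  f_B = 0.0283029
  f_C = 0.0165151
  f_D = 0.00499462
Odds = (0.48/0.23) × (0.0283029/0.0179366) = 2.08696 × 1.57794 ≈ 3.293

3.293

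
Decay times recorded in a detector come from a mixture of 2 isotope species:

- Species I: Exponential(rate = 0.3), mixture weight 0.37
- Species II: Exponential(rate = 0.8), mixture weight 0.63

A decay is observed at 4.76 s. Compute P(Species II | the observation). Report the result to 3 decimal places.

0.296

P(component k | x) = P(Z=k)·f_k(x) / marginal(x), where marginal(x) = Σ_j P(Z=j)·f_j(x).
Exponential densities:
  p_I = 0.3·e^(−0.3·4.76) = 0.3·e^(−1.4280) = 0.0719364
  p_II = 0.8·e^(−0.8·4.76) = 0.8·e^(−3.8080) = 0.017754
Unnormalised posteriors:
  P(Z=I)·p_I = 0.37 × 0.0719364 = 0.0266165
  P(Z=II)·p_II = 0.63 × 0.017754 = 0.011185
Marginal: 0.0266165 + 0.011185 = 0.0378015
So the posterior for Species II is 0.011185 / 0.0378015 ≈ 0.296.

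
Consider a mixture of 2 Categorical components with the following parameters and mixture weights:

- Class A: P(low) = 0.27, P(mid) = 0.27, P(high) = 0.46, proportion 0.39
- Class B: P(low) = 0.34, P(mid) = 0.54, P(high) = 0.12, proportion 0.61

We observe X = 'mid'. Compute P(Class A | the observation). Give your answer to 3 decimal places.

0.242

Posterior ∝ prior × likelihood, so P(k | x) ∝ w_k f_k(x); normalise over all components.
Evaluate each component's likelihood at the observed value:
  p_A = P(mid | comp) = 0.27
  p_B = P(mid | comp) = 0.54
Prior × likelihood for each component:
  w_A·p_A = 0.39 × 0.27 = 0.1053
  w_B·p_B = 0.61 × 0.54 = 0.3294
Denominator: 0.1053 + 0.3294 = 0.4347
P(Class A | 'mid') ≈ 0.242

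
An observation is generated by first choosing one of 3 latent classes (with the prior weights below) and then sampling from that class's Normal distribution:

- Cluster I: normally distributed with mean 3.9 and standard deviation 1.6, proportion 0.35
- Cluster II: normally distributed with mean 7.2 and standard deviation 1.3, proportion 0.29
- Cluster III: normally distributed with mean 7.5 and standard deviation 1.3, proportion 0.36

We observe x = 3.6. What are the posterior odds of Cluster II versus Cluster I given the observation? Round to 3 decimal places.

Only the two components matter; the odds are (π_i f_i(x)) / (π_j f_j(x)).
Normal densities:
  p_I = (1/(1.6·√(2π)))·exp(−(3.6−3.9)²/(2·1.6²)) = 0.249339·exp(-0.01758) = 0.244994
  p_II = (1/(1.3·√(2π)))·exp(−(3.6−7.2)²/(2·1.3²)) = 0.306879·exp(-3.83432) = 0.0066335
  p_III = (1/(1.3·√(2π)))·exp(−(3.6−7.5)²/(2·1.3²)) = 0.306879·exp(-4.50000) = 0.00340911
0.00192372 / 0.085748 ≈ 0.022

0.022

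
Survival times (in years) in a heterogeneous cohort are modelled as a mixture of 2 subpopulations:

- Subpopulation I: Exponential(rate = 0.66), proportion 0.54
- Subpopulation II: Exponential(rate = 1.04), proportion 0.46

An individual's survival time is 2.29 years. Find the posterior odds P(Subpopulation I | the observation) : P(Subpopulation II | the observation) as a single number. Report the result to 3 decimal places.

1.779

Only the two components matter; the odds are (π_i f_i(x)) / (π_j f_j(x)).
Exponential densities:
  L_I = 0.66·e^(−0.66·2.29) = 0.66·e^(−1.5114) = 0.145597
  L_II = 1.04·e^(−1.04·2.29) = 1.04·e^(−2.3816) = 0.0960987
Posterior odds = (π_I·L_I) / (π_II·L_II) = (0.54·0.145597) / (0.46·0.0960987) = 0.0786222 / 0.0442054 ≈ 1.779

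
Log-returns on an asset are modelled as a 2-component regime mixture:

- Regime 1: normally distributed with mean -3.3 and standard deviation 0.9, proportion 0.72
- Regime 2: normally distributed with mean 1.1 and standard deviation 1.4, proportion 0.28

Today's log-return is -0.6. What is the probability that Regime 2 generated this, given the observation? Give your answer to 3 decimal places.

0.915

By Bayes' theorem, P(k | x) = π_k f_k(x) / Σ_j π_j f_j(x).
Component likelihoods at x = -0.6:
  p_1 = 0.00492428
  p_2 = 0.136333
Weight by the priors:
  π_1·p_1 = 0.72 × 0.00492428 = 0.00354548
  π_2·p_2 = 0.28 × 0.136333 = 0.0381732
Normaliser: 0.00354548 + 0.0381732 = 0.0417187
Responsibility of Regime 2: 0.0381732 / 0.0417187 ≈ 0.915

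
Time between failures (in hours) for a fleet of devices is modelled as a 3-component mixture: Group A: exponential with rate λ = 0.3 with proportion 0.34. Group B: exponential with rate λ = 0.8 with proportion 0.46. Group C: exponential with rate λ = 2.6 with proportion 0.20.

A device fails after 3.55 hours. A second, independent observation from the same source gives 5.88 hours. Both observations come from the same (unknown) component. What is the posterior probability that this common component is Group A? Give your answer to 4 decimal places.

0.9206

P(component k | x) = P(Z=k)·f_k(x) / marginal(x), where marginal(x) = Σ_j P(Z=j)·f_j(x).
Since both observations come from the same component, the likelihood for component k is f_k(x₁)·f_k(x₂).
  p_A = [0.3·e^(−0.3·3.55) = 0.3·e^(−1.0650) = 0.103418] × [0.0514074] = 0.00531647
  p_B = [0.8·e^(−0.8·3.55) = 0.8·e^(−2.8400) = 0.0467405] × [0.00724717] = 0.000338737
  p_C = [2.6·e^(−2.6·3.55) = 2.6·e^(−9.2300) = 0.000254938] × [5.9632e-07] = 1.52025e-10
Multiply by the mixture weights:
  P(Z=A)·p_A = 0.34 × 0.00531647 = 0.0018076
  P(Z=B)·p_B = 0.46 × 0.000338737 = 0.000155819
  P(Z=C)·p_C = 0.20 × 1.52025e-10 = 3.0405e-11
Marginal: 0.0018076 + 0.000155819 + 3.0405e-11 = 0.00196342
So the posterior for Group A is 0.0018076 / 0.00196342 ≈ 0.9206.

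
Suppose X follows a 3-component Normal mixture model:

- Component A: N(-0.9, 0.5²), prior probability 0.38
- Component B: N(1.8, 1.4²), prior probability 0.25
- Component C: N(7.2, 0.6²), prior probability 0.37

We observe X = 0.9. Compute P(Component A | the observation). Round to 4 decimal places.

Apply Bayes' rule: the posterior for each component is proportional to its prior times its likelihood at x.
Component likelihoods at x = 0.9:
  L_A = 0.0012238
  L_B = 0.231762
  L_C = 7.62563e-25
Multiply by the mixture weights:
  π_A·L_A = 0.38 × 0.0012238 = 0.000465045
  π_B·L_B = 0.25 × 0.231762 = 0.0579406
  π_C·L_C = 0.37 × 7.62563e-25 = 2.82148e-25
Normaliser: 0.000465045 + 0.0579406 + 2.82148e-25 = 0.0584056
P(Component A | 0.9) ≈ 0.0080

0.0080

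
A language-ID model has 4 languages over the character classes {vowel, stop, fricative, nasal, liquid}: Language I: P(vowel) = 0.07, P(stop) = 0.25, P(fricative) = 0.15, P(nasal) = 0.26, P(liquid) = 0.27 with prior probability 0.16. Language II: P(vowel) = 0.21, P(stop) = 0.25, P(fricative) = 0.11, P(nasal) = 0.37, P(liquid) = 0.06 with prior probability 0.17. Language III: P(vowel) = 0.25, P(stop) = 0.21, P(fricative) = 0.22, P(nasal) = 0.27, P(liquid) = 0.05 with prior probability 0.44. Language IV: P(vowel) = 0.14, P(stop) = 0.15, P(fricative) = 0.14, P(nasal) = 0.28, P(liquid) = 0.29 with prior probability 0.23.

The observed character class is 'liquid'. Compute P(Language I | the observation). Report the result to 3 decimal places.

P(component k | x) = π_k·f_k(x) / marginal(x), where marginal(x) = Σ_j π_j·f_j(x).
Categorical probabilities:
  f_I = P(liquid | comp) = 0.27
  f_II = P(liquid | comp) = 0.06
  f_III = P(liquid | comp) = 0.05
  f_IV = P(liquid | comp) = 0.29
Unnormalised posteriors:
  π_I·f_I = 0.16 × 0.27 = 0.0432
  π_II·f_II = 0.17 × 0.06 = 0.0102
  π_III·f_III = 0.44 × 0.05 = 0.022
  π_IV·f_IV = 0.23 × 0.29 = 0.0667
Sum: 0.0432 + 0.0102 + 0.022 + 0.0667 = 0.1421
P(Language I | data) ≈ 0.304

0.304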